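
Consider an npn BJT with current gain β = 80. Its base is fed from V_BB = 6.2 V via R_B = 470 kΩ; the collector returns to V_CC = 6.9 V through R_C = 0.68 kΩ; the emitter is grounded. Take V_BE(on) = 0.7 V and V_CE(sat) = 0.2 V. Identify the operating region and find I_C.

active; I_C ≈ 0.94 mA

Assume active. Base-emitter loop: I_B = (V_BB − V_BE)/R_B = (6.2 − 0.7)/470 = 0.0117 mA.
I_C = β·I_B = 80×0.0117 = 0.936 mA.
V_CE = V_CC − I_C·R_C = 6.9 − 0.936×0.68 = 6.26 V > V_CE(sat), so the active-region assumption holds.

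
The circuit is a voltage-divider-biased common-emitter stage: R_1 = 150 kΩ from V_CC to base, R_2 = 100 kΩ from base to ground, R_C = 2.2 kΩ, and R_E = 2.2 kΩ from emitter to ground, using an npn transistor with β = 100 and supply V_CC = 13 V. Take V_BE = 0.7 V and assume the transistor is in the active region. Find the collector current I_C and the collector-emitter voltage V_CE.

Thevenize the base divider: V_Th = V_CC·R_2/(R_1+R_2) = 13×100/250 = 5.2 V, R_Th = R_1‖R_2 = 60 kΩ.
Base-emitter loop: V_Th = I_B·R_Th + V_BE + (β+1)I_B·R_E, so I_B = (5.2 − 0.7) / (60 + 101×2.2) = 0.0159 mA.
I_C = β·I_B = 100×0.0159 = 1.59 mA, and I_E = (β+1)I_B = 1.61 mA.
V_CE = V_CC − I_C·R_C − I_E·R_E = 13 − 1.59×2.2 − 1.61×2.2 = 5.95 V.
V_CE = 5.95 V > 0.2 V confirms active-region operation.

I_C ≈ 1.6 mA, V_CE ≈ 5.9 V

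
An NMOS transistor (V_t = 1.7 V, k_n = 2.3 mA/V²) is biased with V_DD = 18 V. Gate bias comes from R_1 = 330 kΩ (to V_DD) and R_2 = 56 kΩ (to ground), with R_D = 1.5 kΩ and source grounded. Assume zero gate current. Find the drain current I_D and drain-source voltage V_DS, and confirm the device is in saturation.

V_G = V_DD·R_2/(R_1+R_2) = 18×56/386 = 2.61 V. With the source grounded, V_GS = V_G = 2.61 V.
Assume saturation: I_D = (k_n/2)(V_GS − V_t)² = (2.3/2)×(2.61 − 1.7)² = 1.15×0.911² = 0.955 mA.
V_DS = V_DD − I_D·R_D = 18 − 0.955×1.5 = 16.6 V.
Saturation requires V_DS ≥ V_GS − V_t = 0.911 V; 16.6 ≥ 0.911 ✓.

I_D ≈ 0.96 mA, V_DS ≈ 17 V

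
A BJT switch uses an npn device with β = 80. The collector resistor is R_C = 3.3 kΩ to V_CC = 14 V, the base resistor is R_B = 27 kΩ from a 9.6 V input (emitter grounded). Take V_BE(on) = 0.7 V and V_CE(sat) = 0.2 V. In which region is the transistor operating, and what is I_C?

Assume active: I_B = (9.6 − 0.7)/27 = 0.33 mA, giving I_C = β·I_B = 26.4 mA.
But then V_CE = 14 − 26.4×3.3 = -73 V < V_CE(sat) = 0.2 V — impossible in the active region.
So the transistor is saturated. With V_CE = 0.2 V, I_C = (V_CC − 0.2)/R_C = 13.8/3.3 = 4.18 mA.
Check: β·I_B = 26.4 mA > I_C = 4.18 mA, confirming saturation.

saturation; I_C ≈ 4.2 mA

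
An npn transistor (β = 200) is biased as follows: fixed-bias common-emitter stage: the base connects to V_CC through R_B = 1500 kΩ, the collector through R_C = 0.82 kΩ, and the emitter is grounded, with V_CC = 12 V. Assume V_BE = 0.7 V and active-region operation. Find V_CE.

V_CE ≈ 11 V

Base loop: V_CC = I_B·R_B + V_BE, so I_B = (12 − 0.7)/1500 kΩ = 0.00753 mA.
In the active region I_C = β·I_B = 200 × 0.00753 = 1.51 mA.
Collector loop: V_CE = V_CC − I_C·R_C = 12 − 1.51×0.82 = 10.8 V.
Since V_CE = 10.8 V > V_CE(sat) ≈ 0.2 V, the transistor is in the active region as assumed.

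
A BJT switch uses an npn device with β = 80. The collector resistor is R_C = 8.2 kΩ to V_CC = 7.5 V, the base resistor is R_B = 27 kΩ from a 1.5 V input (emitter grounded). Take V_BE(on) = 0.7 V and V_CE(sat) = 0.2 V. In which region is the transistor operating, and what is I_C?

saturation; I_C ≈ 0.89 mA

Assume active: I_B = (1.5 − 0.7)/27 = 0.0296 mA, giving I_C = β·I_B = 2.37 mA.
But then V_CE = 7.5 − 2.37×8.2 = -11.9 V < V_CE(sat) = 0.2 V — impossible in the active region.
So the transistor is saturated. With V_CE = 0.2 V, I_C = (V_CC − 0.2)/R_C = 7.3/8.2 = 0.89 mA.
Check: β·I_B = 2.37 mA > I_C = 0.89 mA, confirming saturation.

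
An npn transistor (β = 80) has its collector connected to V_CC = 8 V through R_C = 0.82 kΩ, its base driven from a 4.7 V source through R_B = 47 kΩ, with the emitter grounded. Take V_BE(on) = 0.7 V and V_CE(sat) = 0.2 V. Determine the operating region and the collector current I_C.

active; I_C ≈ 6.8 mA

Assume active. Base-emitter loop: I_B = (V_BB − V_BE)/R_B = (4.7 − 0.7)/47 = 0.0851 mA.
I_C = β·I_B = 80×0.0851 = 6.81 mA.
V_CE = V_CC − I_C·R_C = 8 − 6.81×0.82 = 2.42 V > V_CE(sat), so the active-region assumption holds.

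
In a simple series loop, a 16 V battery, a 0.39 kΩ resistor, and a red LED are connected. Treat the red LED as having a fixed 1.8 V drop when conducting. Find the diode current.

KVL around the loop: 16 = V_D + I·R = 1.8 + I × 0.39 kΩ.
So I = (16 − 1.8) / 0.39 kΩ = 14.2 / 0.39 = 36.4 mA.

I ≈ 36 mA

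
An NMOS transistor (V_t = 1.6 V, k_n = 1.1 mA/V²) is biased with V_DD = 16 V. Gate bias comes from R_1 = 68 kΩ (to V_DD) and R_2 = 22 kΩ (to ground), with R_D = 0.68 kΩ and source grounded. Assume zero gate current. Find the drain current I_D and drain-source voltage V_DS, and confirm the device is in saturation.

I_D ≈ 2.9 mA, V_DS ≈ 14 V

V_G = V_DD·R_2/(R_1+R_2) = 16×22/90 = 3.91 V. With the source grounded, V_GS = V_G = 3.91 V.
Assume saturation: I_D = (k_n/2)(V_GS − V_t)² = (1.1/2)×(3.91 − 1.6)² = 0.55×2.31² = 2.94 mA.
V_DS = V_DD − I_D·R_D = 16 − 2.94×0.68 = 14 V.
Saturation requires V_DS ≥ V_GS − V_t = 2.31 V; 14 ≥ 2.31 ✓.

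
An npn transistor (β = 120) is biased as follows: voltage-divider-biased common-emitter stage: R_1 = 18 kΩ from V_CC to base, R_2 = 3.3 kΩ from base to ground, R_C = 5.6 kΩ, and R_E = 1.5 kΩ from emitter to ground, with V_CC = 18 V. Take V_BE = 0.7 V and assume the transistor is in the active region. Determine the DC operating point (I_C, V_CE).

Thevenize the base divider: V_Th = V_CC·R_2/(R_1+R_2) = 18×3.3/21.3 = 2.79 V, R_Th = R_1‖R_2 = 2.79 kΩ.
Base-emitter loop: V_Th = I_B·R_Th + V_BE + (β+1)I_B·R_E, so I_B = (2.79 − 0.7) / (2.79 + 121×1.5) = 0.0113 mA.
I_C = β·I_B = 120×0.0113 = 1.36 mA, and I_E = (β+1)I_B = 1.37 mA.
V_CE = V_CC − I_C·R_C − I_E·R_E = 18 − 1.36×5.6 − 1.37×1.5 = 8.33 V.
V_CE = 8.33 V > 0.2 V confirms active-region operation.

I_C ≈ 1.4 mA, V_CE ≈ 8.3 V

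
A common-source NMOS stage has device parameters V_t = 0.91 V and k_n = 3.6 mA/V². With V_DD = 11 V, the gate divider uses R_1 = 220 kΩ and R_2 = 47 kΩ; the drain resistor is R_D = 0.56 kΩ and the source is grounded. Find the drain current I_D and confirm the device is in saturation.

I_D ≈ 1.9 mA

V_G = V_DD·R_2/(R_1+R_2) = 11×47/267 = 1.94 V. With the source grounded, V_GS = V_G = 1.94 V.
Assume saturation: I_D = (k_n/2)(V_GS − V_t)² = (3.6/2)×(1.94 − 0.91)² = 1.8×1.03² = 1.9 mA.
V_DS = V_DD − I_D·R_D = 11 − 1.9×0.56 = 9.94 V.
Saturation requires V_DS ≥ V_GS − V_t = 1.03 V; 9.94 ≥ 1.03 ✓.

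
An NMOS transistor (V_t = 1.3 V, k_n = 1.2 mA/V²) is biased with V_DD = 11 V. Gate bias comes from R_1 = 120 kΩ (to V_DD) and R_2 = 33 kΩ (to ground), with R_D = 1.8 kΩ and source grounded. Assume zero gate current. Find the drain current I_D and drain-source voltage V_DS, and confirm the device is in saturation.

I_D ≈ 0.69 mA, V_DS ≈ 9.8 V

V_G = V_DD·R_2/(R_1+R_2) = 11×33/153 = 2.37 V. With the source grounded, V_GS = V_G = 2.37 V.
Assume saturation: I_D = (k_n/2)(V_GS − V_t)² = (1.2/2)×(2.37 − 1.3)² = 0.6×1.07² = 0.69 mA.
V_DS = V_DD − I_D·R_D = 11 − 0.69×1.8 = 9.76 V.
Saturation requires V_DS ≥ V_GS − V_t = 1.07 V; 9.76 ≥ 1.07 ✓.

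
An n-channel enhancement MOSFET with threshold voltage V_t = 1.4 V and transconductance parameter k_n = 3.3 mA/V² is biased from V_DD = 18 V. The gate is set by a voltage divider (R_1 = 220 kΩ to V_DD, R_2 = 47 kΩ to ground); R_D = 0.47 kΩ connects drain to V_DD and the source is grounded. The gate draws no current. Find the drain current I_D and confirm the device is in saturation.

I_D ≈ 5.2 mA

V_G = V_DD·R_2/(R_1+R_2) = 18×47/267 = 3.17 V. With the source grounded, V_GS = V_G = 3.17 V.
Assume saturation: I_D = (k_n/2)(V_GS − V_t)² = (3.3/2)×(3.17 − 1.4)² = 1.65×1.77² = 5.16 mA.
V_DS = V_DD − I_D·R_D = 18 − 5.16×0.47 = 15.6 V.
Saturation requires V_DS ≥ V_GS − V_t = 1.77 V; 15.6 ≥ 1.77 ✓.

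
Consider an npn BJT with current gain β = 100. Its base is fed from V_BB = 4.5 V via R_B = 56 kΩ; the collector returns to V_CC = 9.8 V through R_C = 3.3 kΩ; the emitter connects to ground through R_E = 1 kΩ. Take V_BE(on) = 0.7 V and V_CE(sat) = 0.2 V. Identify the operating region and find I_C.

Assume active: I_B = (4.5 − 0.7)/(56 + 101×1) = 0.0242 mA, I_C = β·I_B = 2.42 mA.
Then V_CE = 9.8 − 2.42×3.3 − 2.44×1 = -0.632 V < 0.2 V — the active assumption fails.
Re-solve with V_CE = 0.2 V. KCL at the emitter: V_E/R_E = (V_BB−0.7−V_E)/R_B + (V_CC−0.2−V_E)/R_C, giving V_E = 2.25 V.
I_C = (V_CC − 0.2 − V_E)/R_C = (9.6 − 2.25)/3.3 = 2.23 mA.
Check: I_B = (3.8 − 2.25)/56 = 0.0276 mA, and β·I_B = 2.76 mA > I_C, confirming saturation.

saturation; I_C ≈ 2.2 mA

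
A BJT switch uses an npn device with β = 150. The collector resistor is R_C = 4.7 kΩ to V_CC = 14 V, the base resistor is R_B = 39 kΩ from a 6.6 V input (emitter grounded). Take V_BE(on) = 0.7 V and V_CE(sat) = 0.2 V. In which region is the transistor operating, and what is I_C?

Assume active: I_B = (6.6 − 0.7)/39 = 0.151 mA, giving I_C = β·I_B = 22.7 mA.
But then V_CE = 14 − 22.7×4.7 = -92.7 V < V_CE(sat) = 0.2 V — impossible in the active region.
So the transistor is saturated. With V_CE = 0.2 V, I_C = (V_CC − 0.2)/R_C = 13.8/4.7 = 2.94 mA.
Check: β·I_B = 22.7 mA > I_C = 2.94 mA, confirming saturation.

saturation; I_C ≈ 2.9 mA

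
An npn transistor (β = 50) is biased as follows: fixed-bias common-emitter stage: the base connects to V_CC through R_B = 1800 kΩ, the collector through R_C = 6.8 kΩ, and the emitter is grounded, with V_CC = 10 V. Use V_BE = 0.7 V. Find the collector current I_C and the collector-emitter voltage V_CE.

Base loop: V_CC = I_B·R_B + V_BE, so I_B = (10 − 0.7)/1800 kΩ = 0.00517 mA.
In the active region I_C = β·I_B = 50 × 0.00517 = 0.258 mA.
Collector loop: V_CE = V_CC − I_C·R_C = 10 − 0.258×6.8 = 8.24 V.
Since V_CE = 8.24 V > V_CE(sat) ≈ 0.2 V, the transistor is in the active region as assumed.

I_C ≈ 0.26 mA, V_CE ≈ 8.2 V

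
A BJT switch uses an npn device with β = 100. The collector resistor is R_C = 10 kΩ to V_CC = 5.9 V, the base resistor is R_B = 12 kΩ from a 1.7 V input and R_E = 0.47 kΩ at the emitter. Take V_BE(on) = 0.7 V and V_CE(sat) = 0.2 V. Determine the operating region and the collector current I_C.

saturation; I_C ≈ 0.54 mA

Assume active: I_B = (1.7 − 0.7)/(12 + 101×0.47) = 0.0168 mA, I_C = β·I_B = 1.68 mA.
Then V_CE = 5.9 − 1.68×10 − 1.7×0.47 = -11.7 V < 0.2 V — the active assumption fails.
Re-solve with V_CE = 0.2 V. KCL at the emitter: V_E/R_E = (V_BB−0.7−V_E)/R_B + (V_CC−0.2−V_E)/R_C, giving V_E = 0.283 V.
I_C = (V_CC − 0.2 − V_E)/R_C = (5.7 − 0.283)/10 = 0.542 mA.
Check: I_B = (1 − 0.283)/12 = 0.0598 mA, and β·I_B = 5.98 mA > I_C, confirming saturation.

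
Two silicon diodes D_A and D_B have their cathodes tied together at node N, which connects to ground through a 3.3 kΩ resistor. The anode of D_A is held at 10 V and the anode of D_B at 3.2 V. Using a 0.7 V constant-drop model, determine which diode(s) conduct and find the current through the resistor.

Assume both conduct. Then node N would need to be at both 10−0.7 = 9.3 V and 3.2−0.7 = 2.5 V, which is impossible.
Assume only D_A conducts: V_N = 10 − 0.7 = 9.3 V, so I_R = 9.3/3.3 = 2.82 mA.
Check D_B: its anode-to-cathode voltage is 3.2 − 9.3 = -6.1 V < 0.7 V, so it is off. The assumption is consistent.

Only D_A conducts; I_R ≈ 2.8 mA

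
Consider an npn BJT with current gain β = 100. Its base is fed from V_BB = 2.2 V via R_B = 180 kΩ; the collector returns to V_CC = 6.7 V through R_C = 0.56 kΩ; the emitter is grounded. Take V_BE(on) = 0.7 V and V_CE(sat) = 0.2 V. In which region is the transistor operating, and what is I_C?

Assume active. Base-emitter loop: I_B = (V_BB − V_BE)/R_B = (2.2 − 0.7)/180 = 0.00833 mA.
I_C = β·I_B = 100×0.00833 = 0.833 mA.
V_CE = V_CC − I_C·R_C = 6.7 − 0.833×0.56 = 6.23 V > V_CE(sat), so the active-region assumption holds.

active; I_C ≈ 0.83 mA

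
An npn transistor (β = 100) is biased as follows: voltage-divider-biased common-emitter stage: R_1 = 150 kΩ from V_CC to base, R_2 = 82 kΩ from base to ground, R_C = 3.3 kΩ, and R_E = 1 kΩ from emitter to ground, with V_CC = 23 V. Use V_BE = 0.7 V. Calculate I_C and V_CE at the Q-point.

Thevenize the base divider: V_Th = V_CC·R_2/(R_1+R_2) = 23×82/232 = 8.13 V, R_Th = R_1‖R_2 = 53 kΩ.
Base-emitter loop: V_Th = I_B·R_Th + V_BE + (β+1)I_B·R_E, so I_B = (8.13 − 0.7) / (53 + 101×1) = 0.0482 mA.
I_C = β·I_B = 100×0.0482 = 4.82 mA, and I_E = (β+1)I_B = 4.87 mA.
V_CE = V_CC − I_C·R_C − I_E·R_E = 23 − 4.82×3.3 − 4.87×1 = 2.21 V.
V_CE = 2.21 V > 0.2 V confirms active-region operation.

I_C ≈ 4.8 mA, V_CE ≈ 2.2 V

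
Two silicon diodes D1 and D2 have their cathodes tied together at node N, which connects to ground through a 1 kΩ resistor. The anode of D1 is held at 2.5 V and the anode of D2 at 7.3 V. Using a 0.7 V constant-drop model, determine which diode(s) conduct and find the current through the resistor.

Only D2 conducts; I_R ≈ 6.6 mA

Assume both conduct. Then node N would need to be at both 2.5−0.7 = 1.8 V and 7.3−0.7 = 6.6 V, which is impossible.
Assume only D2 conducts: V_N = 7.3 − 0.7 = 6.6 V, so I_R = 6.6/1 = 6.6 mA.
Check D1: its anode-to-cathode voltage is 2.5 − 6.6 = -4.1 V < 0.7 V, so it is off. The assumption is consistent.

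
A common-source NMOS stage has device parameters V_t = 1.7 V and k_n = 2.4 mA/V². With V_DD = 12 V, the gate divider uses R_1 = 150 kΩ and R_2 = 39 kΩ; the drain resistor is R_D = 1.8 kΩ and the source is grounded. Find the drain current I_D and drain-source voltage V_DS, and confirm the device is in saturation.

V_G = V_DD·R_2/(R_1+R_2) = 12×39/189 = 2.48 V. With the source grounded, V_GS = V_G = 2.48 V.
Assume saturation: I_D = (k_n/2)(V_GS − V_t)² = (2.4/2)×(2.48 − 1.7)² = 1.2×0.776² = 0.723 mA.
V_DS = V_DD − I_D·R_D = 12 − 0.723×1.8 = 10.7 V.
Saturation requires V_DS ≥ V_GS − V_t = 0.776 V; 10.7 ≥ 0.776 ✓.

I_D ≈ 0.72 mA, V_DS ≈ 11 V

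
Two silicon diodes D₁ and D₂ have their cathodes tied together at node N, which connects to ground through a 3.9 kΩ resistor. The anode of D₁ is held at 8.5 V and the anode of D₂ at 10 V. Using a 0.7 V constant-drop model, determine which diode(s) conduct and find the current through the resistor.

Only D₂ conducts; I_R ≈ 2.4 mA

Assume both conduct. Then node N would need to be at both 8.5−0.7 = 7.8 V and 10−0.7 = 9.3 V, which is impossible.
Assume only D₂ conducts: V_N = 10 − 0.7 = 9.3 V, so I_R = 9.3/3.9 = 2.38 mA.
Check D₁: its anode-to-cathode voltage is 8.5 − 9.3 = -0.8 V < 0.7 V, so it is off. The assumption is consistent.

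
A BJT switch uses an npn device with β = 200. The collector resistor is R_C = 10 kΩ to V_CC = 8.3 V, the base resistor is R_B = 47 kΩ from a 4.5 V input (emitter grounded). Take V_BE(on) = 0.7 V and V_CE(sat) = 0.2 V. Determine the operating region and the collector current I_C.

Assume active: I_B = (4.5 − 0.7)/47 = 0.0809 mA, giving I_C = β·I_B = 16.2 mA.
But then V_CE = 8.3 − 16.2×10 = -153 V < V_CE(sat) = 0.2 V — impossible in the active region.
So the transistor is saturated. With V_CE = 0.2 V, I_C = (V_CC − 0.2)/R_C = 8.1/10 = 0.81 mA.
Check: β·I_B = 16.2 mA > I_C = 0.81 mA, confirming saturation.

saturation; I_C ≈ 0.81 mA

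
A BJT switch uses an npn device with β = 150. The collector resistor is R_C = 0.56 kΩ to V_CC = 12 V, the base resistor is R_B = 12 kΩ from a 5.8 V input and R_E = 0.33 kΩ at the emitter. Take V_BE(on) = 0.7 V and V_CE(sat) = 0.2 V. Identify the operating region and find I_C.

Assume active. Base-emitter loop: I_B = (V_BB − V_BE)/(R_B + (β+1)R_E) = (5.8 − 0.7)/(12 + 151×0.33) = 0.0825 mA.
I_C = β·I_B = 150×0.0825 = 12.4 mA.
V_CE = V_CC − I_C·R_C − I_E·R_E = 12 − 12.4×0.56 − 12.5×0.33 = 0.961 V > V_CE(sat), so the active-region assumption holds.

active; I_C ≈ 12 mA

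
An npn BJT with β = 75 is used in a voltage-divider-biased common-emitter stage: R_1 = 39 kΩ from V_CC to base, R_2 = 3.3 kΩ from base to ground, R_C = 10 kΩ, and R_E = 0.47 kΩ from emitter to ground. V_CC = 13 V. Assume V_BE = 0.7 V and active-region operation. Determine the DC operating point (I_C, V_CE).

Thevenize the base divider: V_Th = V_CC·R_2/(R_1+R_2) = 13×3.3/42.3 = 1.01 V, R_Th = R_1‖R_2 = 3.04 kΩ.
Base-emitter loop: V_Th = I_B·R_Th + V_BE + (β+1)I_B·R_E, so I_B = (1.01 − 0.7) / (3.04 + 76×0.47) = 0.00811 mA.
I_C = β·I_B = 75×0.00811 = 0.608 mA, and I_E = (β+1)I_B = 0.616 mA.
V_CE = V_CC − I_C·R_C − I_E·R_E = 13 − 0.608×10 − 0.616×0.47 = 6.63 V.
V_CE = 6.63 V > 0.2 V confirms active-region operation.

I_C ≈ 0.61 mA, V_CE ≈ 6.6 V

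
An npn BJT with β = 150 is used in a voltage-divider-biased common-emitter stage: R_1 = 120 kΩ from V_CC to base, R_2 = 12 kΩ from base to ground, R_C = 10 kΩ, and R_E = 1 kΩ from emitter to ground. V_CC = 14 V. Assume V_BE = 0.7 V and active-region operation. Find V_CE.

V_CE ≈ 8.2 V

Thevenize the base divider: V_Th = V_CC·R_2/(R_1+R_2) = 14×12/132 = 1.27 V, R_Th = R_1‖R_2 = 10.9 kΩ.
Base-emitter loop: V_Th = I_B·R_Th + V_BE + (β+1)I_B·R_E, so I_B = (1.27 − 0.7) / (10.9 + 151×1) = 0.00354 mA.
I_C = β·I_B = 150×0.00354 = 0.531 mA, and I_E = (β+1)I_B = 0.534 mA.
V_CE = V_CC − I_C·R_C − I_E·R_E = 14 − 0.531×10 − 0.534×1 = 8.16 V.
V_CE = 8.16 V > 0.2 V confirms active-region operation.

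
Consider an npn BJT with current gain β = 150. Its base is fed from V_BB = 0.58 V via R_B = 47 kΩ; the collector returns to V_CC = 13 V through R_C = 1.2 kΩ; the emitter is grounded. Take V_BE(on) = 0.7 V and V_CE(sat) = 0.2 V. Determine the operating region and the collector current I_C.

V_BB = 0.58 V ≤ V_BE(on) = 0.7 V, so the base-emitter junction is not forward biased.
The transistor is in cutoff: I_B = I_C = 0.

cutoff; I_C ≈ 0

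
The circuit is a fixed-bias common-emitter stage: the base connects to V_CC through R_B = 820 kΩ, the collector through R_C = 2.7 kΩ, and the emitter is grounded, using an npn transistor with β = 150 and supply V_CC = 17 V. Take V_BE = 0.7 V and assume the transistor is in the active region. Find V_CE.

V_CE ≈ 8.9 V

Base loop: V_CC = I_B·R_B + V_BE, so I_B = (17 − 0.7)/820 kΩ = 0.0199 mA.
In the active region I_C = β·I_B = 150 × 0.0199 = 2.98 mA.
Collector loop: V_CE = V_CC − I_C·R_C = 17 − 2.98×2.7 = 8.95 V.
Since V_CE = 8.95 V > V_CE(sat) ≈ 0.2 V, the transistor is in the active region as assumed.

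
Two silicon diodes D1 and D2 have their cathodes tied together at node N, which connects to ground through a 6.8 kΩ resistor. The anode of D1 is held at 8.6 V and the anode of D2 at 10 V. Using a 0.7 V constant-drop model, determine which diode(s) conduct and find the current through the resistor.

Assume both conduct. Then node N would need to be at both 8.6−0.7 = 7.9 V and 10−0.7 = 9.3 V, which is impossible.
Assume only D2 conducts: V_N = 10 − 0.7 = 9.3 V, so I_R = 9.3/6.8 = 1.37 mA.
Check D1: its anode-to-cathode voltage is 8.6 − 9.3 = -0.7 V < 0.7 V, so it is off. The assumption is consistent.

Only D2 conducts; I_R ≈ 1.4 mA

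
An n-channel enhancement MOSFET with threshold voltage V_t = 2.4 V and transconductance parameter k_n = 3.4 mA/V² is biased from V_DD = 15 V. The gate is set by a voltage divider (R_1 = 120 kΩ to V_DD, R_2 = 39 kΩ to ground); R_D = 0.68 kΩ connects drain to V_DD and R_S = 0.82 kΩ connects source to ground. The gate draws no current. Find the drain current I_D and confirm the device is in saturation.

V_G = V_DD·R_2/(R_1+R_2) = 15×39/159 = 3.68 V.
Assume saturation: I_D = (k_n/2)(V_GS − V_t)² with V_GS = V_G − I_D·R_S = 3.68 − 0.82·I_D.
Substituting gives 1.14·I_D² − 4.57·I_D + 2.78 = 0, with roots I_D = 0.75 or 3.24 mA.
The root I_D = 3.24 mA gives V_GS = 1.02 V ≤ V_t, so take I_D = 0.75 mA.
Then V_GS = 3.06 V and V_DS = V_DD − I_D(R_D+R_S) = 15 − 0.75×1.5 = 13.9 V.
Saturation requires V_DS ≥ V_GS − V_t = 0.664 V; 13.9 ≥ 0.664 ✓.

I_D ≈ 0.75 mA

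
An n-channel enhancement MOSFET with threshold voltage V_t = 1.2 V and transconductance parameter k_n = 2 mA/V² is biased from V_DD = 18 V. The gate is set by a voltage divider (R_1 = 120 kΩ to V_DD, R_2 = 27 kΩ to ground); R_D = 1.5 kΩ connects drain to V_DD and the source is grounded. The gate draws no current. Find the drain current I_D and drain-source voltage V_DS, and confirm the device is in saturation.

V_G = V_DD·R_2/(R_1+R_2) = 18×27/147 = 3.31 V. With the source grounded, V_GS = V_G = 3.31 V.
Assume saturation: I_D = (k_n/2)(V_GS − V_t)² = (2/2)×(3.31 − 1.2)² = 1×2.11² = 4.44 mA.
V_DS = V_DD − I_D·R_D = 18 − 4.44×1.5 = 11.3 V.
Saturation requires V_DS ≥ V_GS − V_t = 2.11 V; 11.3 ≥ 2.11 ✓.

I_D ≈ 4.4 mA, V_DS ≈ 11 V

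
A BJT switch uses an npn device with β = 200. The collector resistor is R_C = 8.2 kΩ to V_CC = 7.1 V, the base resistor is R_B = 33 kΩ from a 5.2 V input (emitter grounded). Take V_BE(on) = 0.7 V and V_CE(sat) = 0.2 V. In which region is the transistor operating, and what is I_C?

Assume active: I_B = (5.2 − 0.7)/33 = 0.136 mA, giving I_C = β·I_B = 27.3 mA.
But then V_CE = 7.1 − 27.3×8.2 = -217 V < V_CE(sat) = 0.2 V — impossible in the active region.
So the transistor is saturated. With V_CE = 0.2 V, I_C = (V_CC − 0.2)/R_C = 6.9/8.2 = 0.841 mA.
Check: β·I_B = 27.3 mA > I_C = 0.841 mA, confirming saturation.

saturation; I_C ≈ 0.84 mA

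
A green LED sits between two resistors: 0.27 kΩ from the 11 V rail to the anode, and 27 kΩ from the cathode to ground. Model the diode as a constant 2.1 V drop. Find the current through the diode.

I ≈ 0.33 mA

The two resistors are in series with the diode, so KVL gives 11 = I·0.27 + 2.1 + I·27.
I = (11 − 2.1) / (0.27 + 27) kΩ = 8.9 / 27.3 = 0.326 mA.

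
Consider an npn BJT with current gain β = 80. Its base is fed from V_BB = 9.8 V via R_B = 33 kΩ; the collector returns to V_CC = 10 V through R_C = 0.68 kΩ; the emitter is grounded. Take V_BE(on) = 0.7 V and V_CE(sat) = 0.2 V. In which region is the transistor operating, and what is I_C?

Assume active: I_B = (9.8 − 0.7)/33 = 0.276 mA, giving I_C = β·I_B = 22.1 mA.
But then V_CE = 10 − 22.1×0.68 = -5 V < V_CE(sat) = 0.2 V — impossible in the active region.
So the transistor is saturated. With V_CE = 0.2 V, I_C = (V_CC − 0.2)/R_C = 9.8/0.68 = 14.4 mA.
Check: β·I_B = 22.1 mA > I_C = 14.4 mA, confirming saturation.

saturation; I_C ≈ 14 mA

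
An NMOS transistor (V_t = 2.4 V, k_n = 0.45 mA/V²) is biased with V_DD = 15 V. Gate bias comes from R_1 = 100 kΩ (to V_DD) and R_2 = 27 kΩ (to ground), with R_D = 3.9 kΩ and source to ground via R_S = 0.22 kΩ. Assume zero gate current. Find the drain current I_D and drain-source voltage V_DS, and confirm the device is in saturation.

I_D ≈ 0.13 mA, V_DS ≈ 14 V

V_G = V_DD·R_2/(R_1+R_2) = 15×27/127 = 3.19 V.
Assume saturation: I_D = (k_n/2)(V_GS − V_t)² with V_GS = V_G − I_D·R_S = 3.19 − 0.22·I_D.
Substituting gives 0.0109·I_D² − 1.08·I_D + 0.14 = 0, with roots I_D = 0.13 or 98.9 mA.
The root I_D = 98.9 mA gives V_GS = -18.6 V ≤ V_t, so take I_D = 0.13 mA.
Then V_GS = 3.16 V and V_DS = V_DD − I_D(R_D+R_S) = 15 − 0.13×4.12 = 14.5 V.
Saturation requires V_DS ≥ V_GS − V_t = 0.76 V; 14.5 ≥ 0.76 ✓.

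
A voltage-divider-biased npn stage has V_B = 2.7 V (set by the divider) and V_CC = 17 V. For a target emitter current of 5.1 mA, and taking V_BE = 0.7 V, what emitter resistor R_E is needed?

V_E = V_B − V_BE = 2.7 − 0.7 = 2 V.
R_E = V_E / I_E = 2 / 5.1 = 0.392 kΩ.

R_E ≈ 0.39 kΩ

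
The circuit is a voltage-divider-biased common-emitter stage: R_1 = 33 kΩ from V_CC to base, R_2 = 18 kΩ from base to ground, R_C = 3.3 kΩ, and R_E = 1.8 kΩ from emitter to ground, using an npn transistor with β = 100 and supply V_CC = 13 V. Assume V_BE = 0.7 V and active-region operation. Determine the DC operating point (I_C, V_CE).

I_C ≈ 2 mA, V_CE ≈ 2.7 V

Thevenize the base divider: V_Th = V_CC·R_2/(R_1+R_2) = 13×18/51 = 4.59 V, R_Th = R_1‖R_2 = 11.6 kΩ.
Base-emitter loop: V_Th = I_B·R_Th + V_BE + (β+1)I_B·R_E, so I_B = (4.59 − 0.7) / (11.6 + 101×1.8) = 0.0201 mA.
I_C = β·I_B = 100×0.0201 = 2.01 mA, and I_E = (β+1)I_B = 2.03 mA.
V_CE = V_CC − I_C·R_C − I_E·R_E = 13 − 2.01×3.3 − 2.03×1.8 = 2.71 V.
V_CE = 2.71 V > 0.2 V confirms active-region operation.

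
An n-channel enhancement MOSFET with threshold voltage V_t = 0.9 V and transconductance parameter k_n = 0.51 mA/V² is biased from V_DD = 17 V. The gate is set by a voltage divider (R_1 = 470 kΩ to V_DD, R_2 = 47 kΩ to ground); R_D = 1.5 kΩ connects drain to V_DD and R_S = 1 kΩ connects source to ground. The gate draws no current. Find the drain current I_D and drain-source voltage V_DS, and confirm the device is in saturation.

I_D ≈ 0.081 mA, V_DS ≈ 17 V

V_G = V_DD·R_2/(R_1+R_2) = 17×47/517 = 1.55 V.
Assume saturation: I_D = (k_n/2)(V_GS − V_t)² with V_GS = V_G − I_D·R_S = 1.55 − 1·I_D.
Substituting gives 0.255·I_D² − 1.33·I_D + 0.106 = 0, with roots I_D = 0.0812 or 5.13 mA.
The root I_D = 5.13 mA gives V_GS = -3.59 V ≤ V_t, so take I_D = 0.0812 mA.
Then V_GS = 1.46 V and V_DS = V_DD − I_D(R_D+R_S) = 17 − 0.0812×2.5 = 16.8 V.
Saturation requires V_DS ≥ V_GS − V_t = 0.564 V; 16.8 ≥ 0.564 ✓.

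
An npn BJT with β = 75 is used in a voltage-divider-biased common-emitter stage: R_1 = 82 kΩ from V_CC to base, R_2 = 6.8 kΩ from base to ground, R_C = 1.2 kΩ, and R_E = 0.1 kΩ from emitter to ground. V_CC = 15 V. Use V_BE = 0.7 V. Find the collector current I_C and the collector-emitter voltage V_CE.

Thevenize the base divider: V_Th = V_CC·R_2/(R_1+R_2) = 15×6.8/88.8 = 1.15 V, R_Th = R_1‖R_2 = 6.28 kΩ.
Base-emitter loop: V_Th = I_B·R_Th + V_BE + (β+1)I_B·R_E, so I_B = (1.15 − 0.7) / (6.28 + 76×0.1) = 0.0323 mA.
I_C = β·I_B = 75×0.0323 = 2.42 mA, and I_E = (β+1)I_B = 2.46 mA.
V_CE = V_CC − I_C·R_C − I_E·R_E = 15 − 2.42×1.2 − 2.46×0.1 = 11.8 V.
V_CE = 11.8 V > 0.2 V confirms active-region operation.

I_C ≈ 2.4 mA, V_CE ≈ 12 V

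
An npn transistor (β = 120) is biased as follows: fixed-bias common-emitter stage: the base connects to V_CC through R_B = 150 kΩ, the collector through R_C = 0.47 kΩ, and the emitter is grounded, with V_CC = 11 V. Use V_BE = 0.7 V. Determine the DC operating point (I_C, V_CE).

Base loop: V_CC = I_B·R_B + V_BE, so I_B = (11 − 0.7)/150 kΩ = 0.0687 mA.
In the active region I_C = β·I_B = 120 × 0.0687 = 8.24 mA.
Collector loop: V_CE = V_CC − I_C·R_C = 11 − 8.24×0.47 = 7.13 V.
Since V_CE = 7.13 V > V_CE(sat) ≈ 0.2 V, the transistor is in the active region as assumed.

I_C ≈ 8.2 mA, V_CE ≈ 7.1 V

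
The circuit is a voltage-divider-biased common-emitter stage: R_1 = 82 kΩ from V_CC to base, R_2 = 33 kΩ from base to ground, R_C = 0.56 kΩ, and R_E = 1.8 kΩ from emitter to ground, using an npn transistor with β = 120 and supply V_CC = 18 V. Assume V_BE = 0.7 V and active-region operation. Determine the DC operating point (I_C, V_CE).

Thevenize the base divider: V_Th = V_CC·R_2/(R_1+R_2) = 18×33/115 = 5.17 V, R_Th = R_1‖R_2 = 23.5 kΩ.
Base-emitter loop: V_Th = I_B·R_Th + V_BE + (β+1)I_B·R_E, so I_B = (5.17 − 0.7) / (23.5 + 121×1.8) = 0.0185 mA.
I_C = β·I_B = 120×0.0185 = 2.22 mA, and I_E = (β+1)I_B = 2.24 mA.
V_CE = V_CC − I_C·R_C − I_E·R_E = 18 − 2.22×0.56 − 2.24×1.8 = 12.7 V.
V_CE = 12.7 V > 0.2 V confirms active-region operation.

I_C ≈ 2.2 mA, V_CE ≈ 13 V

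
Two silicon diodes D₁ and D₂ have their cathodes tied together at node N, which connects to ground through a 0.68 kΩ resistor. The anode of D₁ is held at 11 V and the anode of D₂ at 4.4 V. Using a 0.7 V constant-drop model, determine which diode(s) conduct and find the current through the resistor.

Assume both conduct. Then node N would need to be at both 11−0.7 = 10.3 V and 4.4−0.7 = 3.7 V, which is impossible.
Assume only D₁ conducts: V_N = 11 − 0.7 = 10.3 V, so I_R = 10.3/0.68 = 15.1 mA.
Check D₂: its anode-to-cathode voltage is 4.4 − 10.3 = -5.9 V < 0.7 V, so it is off. The assumption is consistent.

Only D₁ conducts; I_R ≈ 15 mA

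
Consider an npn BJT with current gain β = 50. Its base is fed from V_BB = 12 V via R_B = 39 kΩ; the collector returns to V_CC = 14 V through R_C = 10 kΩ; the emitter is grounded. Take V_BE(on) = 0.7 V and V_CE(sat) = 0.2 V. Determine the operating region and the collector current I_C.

saturation; I_C ≈ 1.4 mA

Assume active: I_B = (12 − 0.7)/39 = 0.29 mA, giving I_C = β·I_B = 14.5 mA.
But then V_CE = 14 − 14.5×10 = -131 V < V_CE(sat) = 0.2 V — impossible in the active region.
So the transistor is saturated. With V_CE = 0.2 V, I_C = (V_CC − 0.2)/R_C = 13.8/10 = 1.38 mA.
Check: β·I_B = 14.5 mA > I_C = 1.38 mA, confirming saturation.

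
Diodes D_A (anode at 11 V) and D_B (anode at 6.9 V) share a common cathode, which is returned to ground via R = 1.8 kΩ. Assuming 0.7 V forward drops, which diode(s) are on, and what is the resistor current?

Only D_A conducts; I_R ≈ 5.7 mA

Assume both conduct. Then node N would need to be at both 11−0.7 = 10.3 V and 6.9−0.7 = 6.2 V, which is impossible.
Assume only D_A conducts: V_N = 11 − 0.7 = 10.3 V, so I_R = 10.3/1.8 = 5.72 mA.
Check D_B: its anode-to-cathode voltage is 6.9 − 10.3 = -3.4 V < 0.7 V, so it is off. The assumption is consistent.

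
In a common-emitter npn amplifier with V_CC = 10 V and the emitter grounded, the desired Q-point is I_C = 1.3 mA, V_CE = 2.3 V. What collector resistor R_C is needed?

R_C ≈ 5.9 kΩ

Collector loop: V_CC = I_C·R_C + V_CE.
R_C = (V_CC − V_CE)/I_C = (10 − 2.3)/1.3 = 5.92 kΩ.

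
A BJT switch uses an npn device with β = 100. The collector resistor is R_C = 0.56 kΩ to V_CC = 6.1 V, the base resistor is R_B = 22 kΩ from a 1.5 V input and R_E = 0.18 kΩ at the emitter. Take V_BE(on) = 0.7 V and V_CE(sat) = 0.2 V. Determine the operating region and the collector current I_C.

Assume active. Base-emitter loop: I_B = (V_BB − V_BE)/(R_B + (β+1)R_E) = (1.5 − 0.7)/(22 + 101×0.18) = 0.0199 mA.
I_C = β·I_B = 100×0.0199 = 1.99 mA.
V_CE = V_CC − I_C·R_C − I_E·R_E = 6.1 − 1.99×0.56 − 2.01×0.18 = 4.62 V > V_CE(sat), so the active-region assumption holds.

active; I_C ≈ 2 mA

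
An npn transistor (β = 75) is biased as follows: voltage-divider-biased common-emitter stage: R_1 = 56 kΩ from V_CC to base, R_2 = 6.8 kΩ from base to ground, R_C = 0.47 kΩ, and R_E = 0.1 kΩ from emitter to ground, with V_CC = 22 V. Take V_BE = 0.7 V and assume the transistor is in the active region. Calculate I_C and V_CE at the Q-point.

Thevenize the base divider: V_Th = V_CC·R_2/(R_1+R_2) = 22×6.8/62.8 = 2.38 V, R_Th = R_1‖R_2 = 6.06 kΩ.
Base-emitter loop: V_Th = I_B·R_Th + V_BE + (β+1)I_B·R_E, so I_B = (2.38 − 0.7) / (6.06 + 76×0.1) = 0.123 mA.
I_C = β·I_B = 75×0.123 = 9.23 mA, and I_E = (β+1)I_B = 9.36 mA.
V_CE = V_CC − I_C·R_C − I_E·R_E = 22 − 9.23×0.47 − 9.36×0.1 = 16.7 V.
V_CE = 16.7 V > 0.2 V confirms active-region operation.

I_C ≈ 9.2 mA, V_CE ≈ 17 V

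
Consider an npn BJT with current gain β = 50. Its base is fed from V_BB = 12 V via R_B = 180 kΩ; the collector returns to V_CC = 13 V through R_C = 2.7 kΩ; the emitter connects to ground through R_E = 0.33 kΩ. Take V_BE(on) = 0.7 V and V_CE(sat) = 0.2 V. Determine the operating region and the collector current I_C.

Assume active. Base-emitter loop: I_B = (V_BB − V_BE)/(R_B + (β+1)R_E) = (12 − 0.7)/(180 + 51×0.33) = 0.0574 mA.
I_C = β·I_B = 50×0.0574 = 2.87 mA.
V_CE = V_CC − I_C·R_C − I_E·R_E = 13 − 2.87×2.7 − 2.93×0.33 = 4.28 V > V_CE(sat), so the active-region assumption holds.

active; I_C ≈ 2.9 mA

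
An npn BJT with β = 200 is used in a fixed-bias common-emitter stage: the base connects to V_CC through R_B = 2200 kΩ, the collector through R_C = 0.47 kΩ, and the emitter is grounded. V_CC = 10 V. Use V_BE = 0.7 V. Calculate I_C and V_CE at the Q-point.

I_C ≈ 0.85 mA, V_CE ≈ 9.6 V

Base loop: V_CC = I_B·R_B + V_BE, so I_B = (10 − 0.7)/2200 kΩ = 0.00423 mA.
In the active region I_C = β·I_B = 200 × 0.00423 = 0.845 mA.
Collector loop: V_CE = V_CC − I_C·R_C = 10 − 0.845×0.47 = 9.6 V.
Since V_CE = 9.6 V > V_CE(sat) ≈ 0.2 V, the transistor is in the active region as assumed.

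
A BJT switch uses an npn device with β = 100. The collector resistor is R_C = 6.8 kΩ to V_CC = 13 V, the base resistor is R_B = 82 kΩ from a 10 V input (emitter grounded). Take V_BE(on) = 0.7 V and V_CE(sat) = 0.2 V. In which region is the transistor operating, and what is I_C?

saturation; I_C ≈ 1.9 mA

Assume active: I_B = (10 − 0.7)/82 = 0.113 mA, giving I_C = β·I_B = 11.3 mA.
But then V_CE = 13 − 11.3×6.8 = -64.1 V < V_CE(sat) = 0.2 V — impossible in the active region.
So the transistor is saturated. With V_CE = 0.2 V, I_C = (V_CC − 0.2)/R_C = 12.8/6.8 = 1.88 mA.
Check: β·I_B = 11.3 mA > I_C = 1.88 mA, confirming saturation.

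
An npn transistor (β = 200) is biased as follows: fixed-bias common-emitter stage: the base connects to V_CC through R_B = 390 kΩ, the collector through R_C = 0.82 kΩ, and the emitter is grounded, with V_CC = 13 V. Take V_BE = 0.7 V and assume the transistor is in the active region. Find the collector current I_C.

I_C ≈ 6.3 mA

Base loop: V_CC = I_B·R_B + V_BE, so I_B = (13 − 0.7)/390 kΩ = 0.0315 mA.
In the active region I_C = β·I_B = 200 × 0.0315 = 6.31 mA.
Collector loop: V_CE = V_CC − I_C·R_C = 13 − 6.31×0.82 = 7.83 V.
Since V_CE = 7.83 V > V_CE(sat) ≈ 0.2 V, the transistor is in the active region as assumed.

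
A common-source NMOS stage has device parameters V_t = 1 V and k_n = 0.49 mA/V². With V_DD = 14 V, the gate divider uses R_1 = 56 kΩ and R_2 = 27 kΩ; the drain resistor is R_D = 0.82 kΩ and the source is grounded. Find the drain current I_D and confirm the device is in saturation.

V_G = V_DD·R_2/(R_1+R_2) = 14×27/83 = 4.55 V. With the source grounded, V_GS = V_G = 4.55 V.
Assume saturation: I_D = (k_n/2)(V_GS − V_t)² = (0.49/2)×(4.55 − 1)² = 0.245×3.55² = 3.09 mA.
V_DS = V_DD − I_D·R_D = 14 − 3.09×0.82 = 11.5 V.
Saturation requires V_DS ≥ V_GS − V_t = 3.55 V; 11.5 ≥ 3.55 ✓.

I_D ≈ 3.1 mA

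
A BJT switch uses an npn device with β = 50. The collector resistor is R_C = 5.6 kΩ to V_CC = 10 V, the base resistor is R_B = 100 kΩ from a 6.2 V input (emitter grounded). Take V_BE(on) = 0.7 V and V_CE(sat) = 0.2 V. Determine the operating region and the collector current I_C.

saturation; I_C ≈ 1.8 mA

Assume active: I_B = (6.2 − 0.7)/100 = 0.055 mA, giving I_C = β·I_B = 2.75 mA.
But then V_CE = 10 − 2.75×5.6 = -5.4 V < V_CE(sat) = 0.2 V — impossible in the active region.
So the transistor is saturated. With V_CE = 0.2 V, I_C = (V_CC − 0.2)/R_C = 9.8/5.6 = 1.75 mA.
Check: β·I_B = 2.75 mA > I_C = 1.75 mA, confirming saturation.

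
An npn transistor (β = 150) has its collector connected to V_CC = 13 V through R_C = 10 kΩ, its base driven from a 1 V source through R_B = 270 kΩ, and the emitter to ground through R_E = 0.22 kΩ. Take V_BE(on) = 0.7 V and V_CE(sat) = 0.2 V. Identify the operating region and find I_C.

Assume active. Base-emitter loop: I_B = (V_BB − V_BE)/(R_B + (β+1)R_E) = (1 − 0.7)/(270 + 151×0.22) = 0.000989 mA.
I_C = β·I_B = 150×0.000989 = 0.148 mA.
V_CE = V_CC − I_C·R_C − I_E·R_E = 13 − 0.148×10 − 0.149×0.22 = 11.5 V > V_CE(sat), so the active-region assumption holds.

active; I_C ≈ 0.15 mA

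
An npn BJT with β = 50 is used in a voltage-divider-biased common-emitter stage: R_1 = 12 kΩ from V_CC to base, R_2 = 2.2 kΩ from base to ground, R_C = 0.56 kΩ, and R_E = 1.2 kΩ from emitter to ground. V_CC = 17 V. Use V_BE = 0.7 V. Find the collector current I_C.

I_C ≈ 1.5 mA

Thevenize the base divider: V_Th = V_CC·R_2/(R_1+R_2) = 17×2.2/14.2 = 2.63 V, R_Th = R_1‖R_2 = 1.86 kΩ.
Base-emitter loop: V_Th = I_B·R_Th + V_BE + (β+1)I_B·R_E, so I_B = (2.63 − 0.7) / (1.86 + 51×1.2) = 0.0307 mA.
I_C = β·I_B = 50×0.0307 = 1.53 mA, and I_E = (β+1)I_B = 1.56 mA.
V_CE = V_CC − I_C·R_C − I_E·R_E = 17 − 1.53×0.56 − 1.56×1.2 = 14.3 V.
V_CE = 14.3 V > 0.2 V confirms active-region operation.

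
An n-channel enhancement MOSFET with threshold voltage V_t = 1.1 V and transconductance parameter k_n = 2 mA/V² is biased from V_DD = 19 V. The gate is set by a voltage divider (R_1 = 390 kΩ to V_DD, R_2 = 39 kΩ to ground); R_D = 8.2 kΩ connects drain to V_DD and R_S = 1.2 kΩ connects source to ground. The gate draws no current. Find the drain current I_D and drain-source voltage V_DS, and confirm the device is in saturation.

V_G = V_DD·R_2/(R_1+R_2) = 19×39/429 = 1.73 V.
Assume saturation: I_D = (k_n/2)(V_GS − V_t)² with V_GS = V_G − I_D·R_S = 1.73 − 1.2·I_D.
Substituting gives 1.44·I_D² − 2.51·I_D + 0.393 = 0, with roots I_D = 0.175 or 1.57 mA.
The root I_D = 1.57 mA gives V_GS = -0.151 V ≤ V_t, so take I_D = 0.175 mA.
Then V_GS = 1.52 V and V_DS = V_DD − I_D(R_D+R_S) = 19 − 0.175×9.4 = 17.4 V.
Saturation requires V_DS ≥ V_GS − V_t = 0.418 V; 17.4 ≥ 0.418 ✓.

I_D ≈ 0.17 mA, V_DS ≈ 17 V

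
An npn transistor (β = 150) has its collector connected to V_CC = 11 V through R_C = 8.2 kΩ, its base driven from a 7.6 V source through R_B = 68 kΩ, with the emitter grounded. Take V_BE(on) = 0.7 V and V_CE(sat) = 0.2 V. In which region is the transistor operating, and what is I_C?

saturation; I_C ≈ 1.3 mA

Assume active: I_B = (7.6 − 0.7)/68 = 0.101 mA, giving I_C = β·I_B = 15.2 mA.
But then V_CE = 11 − 15.2×8.2 = -114 V < V_CE(sat) = 0.2 V — impossible in the active region.
So the transistor is saturated. With V_CE = 0.2 V, I_C = (V_CC − 0.2)/R_C = 10.8/8.2 = 1.32 mA.
Check: β·I_B = 15.2 mA > I_C = 1.32 mA, confirming saturation.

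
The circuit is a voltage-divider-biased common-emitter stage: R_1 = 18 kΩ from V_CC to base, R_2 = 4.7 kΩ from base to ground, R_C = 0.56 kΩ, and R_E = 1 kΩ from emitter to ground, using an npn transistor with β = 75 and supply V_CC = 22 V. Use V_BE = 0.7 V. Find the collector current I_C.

I_C ≈ 3.6 mA

Thevenize the base divider: V_Th = V_CC·R_2/(R_1+R_2) = 22×4.7/22.7 = 4.56 V, R_Th = R_1‖R_2 = 3.73 kΩ.
Base-emitter loop: V_Th = I_B·R_Th + V_BE + (β+1)I_B·R_E, so I_B = (4.56 − 0.7) / (3.73 + 76×1) = 0.0484 mA.
I_C = β·I_B = 75×0.0484 = 3.63 mA, and I_E = (β+1)I_B = 3.67 mA.
V_CE = V_CC − I_C·R_C − I_E·R_E = 22 − 3.63×0.56 − 3.67×1 = 16.3 V.
V_CE = 16.3 V > 0.2 V confirms active-region operation.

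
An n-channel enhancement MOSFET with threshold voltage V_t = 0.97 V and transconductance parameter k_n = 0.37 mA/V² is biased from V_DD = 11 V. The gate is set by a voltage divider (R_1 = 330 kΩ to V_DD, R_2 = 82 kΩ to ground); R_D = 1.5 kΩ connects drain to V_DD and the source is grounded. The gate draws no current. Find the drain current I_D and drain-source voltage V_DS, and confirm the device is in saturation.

I_D ≈ 0.28 mA, V_DS ≈ 11 V

V_G = V_DD·R_2/(R_1+R_2) = 11×82/412 = 2.19 V. With the source grounded, V_GS = V_G = 2.19 V.
Assume saturation: I_D = (k_n/2)(V_GS − V_t)² = (0.37/2)×(2.19 − 0.97)² = 0.185×1.22² = 0.275 mA.
V_DS = V_DD − I_D·R_D = 11 − 0.275×1.5 = 10.6 V.
Saturation requires V_DS ≥ V_GS − V_t = 1.22 V; 10.6 ≥ 1.22 ✓.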